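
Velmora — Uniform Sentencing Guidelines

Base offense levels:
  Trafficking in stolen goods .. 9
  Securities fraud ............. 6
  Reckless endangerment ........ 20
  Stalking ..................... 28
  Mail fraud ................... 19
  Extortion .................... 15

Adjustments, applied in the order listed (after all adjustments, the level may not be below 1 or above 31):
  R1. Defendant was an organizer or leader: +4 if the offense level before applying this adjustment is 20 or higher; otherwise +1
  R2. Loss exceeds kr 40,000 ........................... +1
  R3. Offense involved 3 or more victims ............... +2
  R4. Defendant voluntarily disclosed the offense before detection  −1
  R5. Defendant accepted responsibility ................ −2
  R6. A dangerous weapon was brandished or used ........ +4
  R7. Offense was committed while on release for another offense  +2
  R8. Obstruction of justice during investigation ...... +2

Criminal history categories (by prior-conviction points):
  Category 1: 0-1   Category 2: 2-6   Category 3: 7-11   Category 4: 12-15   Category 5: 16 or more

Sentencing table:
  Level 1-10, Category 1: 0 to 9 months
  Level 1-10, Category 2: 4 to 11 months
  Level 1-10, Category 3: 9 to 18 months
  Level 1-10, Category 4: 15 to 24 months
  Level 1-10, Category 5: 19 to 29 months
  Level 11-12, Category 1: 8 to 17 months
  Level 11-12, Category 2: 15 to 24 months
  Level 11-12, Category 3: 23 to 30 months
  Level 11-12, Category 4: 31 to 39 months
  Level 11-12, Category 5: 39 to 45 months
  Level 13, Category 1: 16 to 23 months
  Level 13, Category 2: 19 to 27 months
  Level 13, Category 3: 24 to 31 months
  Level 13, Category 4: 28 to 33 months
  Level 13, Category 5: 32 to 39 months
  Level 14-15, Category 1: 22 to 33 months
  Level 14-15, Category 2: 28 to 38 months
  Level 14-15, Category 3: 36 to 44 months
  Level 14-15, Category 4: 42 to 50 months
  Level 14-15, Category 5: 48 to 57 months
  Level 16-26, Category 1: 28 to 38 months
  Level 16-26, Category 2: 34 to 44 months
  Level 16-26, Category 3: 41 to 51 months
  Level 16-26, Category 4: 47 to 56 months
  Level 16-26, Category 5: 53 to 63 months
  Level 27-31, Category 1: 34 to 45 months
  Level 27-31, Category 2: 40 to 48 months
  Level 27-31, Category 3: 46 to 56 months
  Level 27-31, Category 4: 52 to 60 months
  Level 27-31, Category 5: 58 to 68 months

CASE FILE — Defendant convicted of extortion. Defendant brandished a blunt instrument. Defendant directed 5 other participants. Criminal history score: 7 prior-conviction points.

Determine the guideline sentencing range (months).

41-51 months

Base offense level for extortion: 15.
R1 applies (level before this adjustment is 15 < 20, so +1): 15 + 1 = 16.
R6 applies: 16 + 4 = 20.
R7 does not apply.
Final offense level: 20.
Criminal history: 7 prior points → Category 3 (7-11).
Level 20 falls in the 16-26 band.
Grid: Level 16-26 × Category 3 = 41-51 months.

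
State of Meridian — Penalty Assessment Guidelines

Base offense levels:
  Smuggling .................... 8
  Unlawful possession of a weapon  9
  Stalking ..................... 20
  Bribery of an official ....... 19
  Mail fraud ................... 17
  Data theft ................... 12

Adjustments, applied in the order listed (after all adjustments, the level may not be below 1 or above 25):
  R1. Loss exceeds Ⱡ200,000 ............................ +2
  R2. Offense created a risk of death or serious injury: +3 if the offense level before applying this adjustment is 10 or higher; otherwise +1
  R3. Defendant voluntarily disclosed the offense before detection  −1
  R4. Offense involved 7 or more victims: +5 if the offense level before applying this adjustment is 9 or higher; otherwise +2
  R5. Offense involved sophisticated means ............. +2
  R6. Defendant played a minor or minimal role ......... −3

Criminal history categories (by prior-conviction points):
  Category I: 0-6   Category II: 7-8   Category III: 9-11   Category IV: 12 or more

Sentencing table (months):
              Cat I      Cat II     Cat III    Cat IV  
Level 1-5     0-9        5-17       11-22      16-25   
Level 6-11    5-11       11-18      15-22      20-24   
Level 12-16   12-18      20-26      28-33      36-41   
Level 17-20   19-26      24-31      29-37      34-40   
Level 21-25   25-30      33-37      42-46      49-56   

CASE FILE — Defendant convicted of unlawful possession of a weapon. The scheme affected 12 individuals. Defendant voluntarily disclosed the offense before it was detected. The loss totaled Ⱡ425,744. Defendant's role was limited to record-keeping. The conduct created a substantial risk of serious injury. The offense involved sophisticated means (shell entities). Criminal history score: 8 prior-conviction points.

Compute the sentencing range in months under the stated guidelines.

24-31 months

Base offense level for unlawful possession of a weapon: 9.
R1 applies: 9 + 2 = 11.
R2 applies (level before this adjustment is 11 ≥ 10, so +3): 11 + 3 = 14.
R3 applies: 14 − 1 = 13.
R4 applies (level before this adjustment is 13 ≥ 9, so +5): 13 + 5 = 18.
R5 applies: 18 + 2 = 20.
R6 applies: 20 − 3 = 17.
Final offense level: 17.
Criminal history: 8 prior points → Category II (7-8).
Level 17 falls in the 17-20 band.
Grid: Level 17-20 × Category II = 24-31 months.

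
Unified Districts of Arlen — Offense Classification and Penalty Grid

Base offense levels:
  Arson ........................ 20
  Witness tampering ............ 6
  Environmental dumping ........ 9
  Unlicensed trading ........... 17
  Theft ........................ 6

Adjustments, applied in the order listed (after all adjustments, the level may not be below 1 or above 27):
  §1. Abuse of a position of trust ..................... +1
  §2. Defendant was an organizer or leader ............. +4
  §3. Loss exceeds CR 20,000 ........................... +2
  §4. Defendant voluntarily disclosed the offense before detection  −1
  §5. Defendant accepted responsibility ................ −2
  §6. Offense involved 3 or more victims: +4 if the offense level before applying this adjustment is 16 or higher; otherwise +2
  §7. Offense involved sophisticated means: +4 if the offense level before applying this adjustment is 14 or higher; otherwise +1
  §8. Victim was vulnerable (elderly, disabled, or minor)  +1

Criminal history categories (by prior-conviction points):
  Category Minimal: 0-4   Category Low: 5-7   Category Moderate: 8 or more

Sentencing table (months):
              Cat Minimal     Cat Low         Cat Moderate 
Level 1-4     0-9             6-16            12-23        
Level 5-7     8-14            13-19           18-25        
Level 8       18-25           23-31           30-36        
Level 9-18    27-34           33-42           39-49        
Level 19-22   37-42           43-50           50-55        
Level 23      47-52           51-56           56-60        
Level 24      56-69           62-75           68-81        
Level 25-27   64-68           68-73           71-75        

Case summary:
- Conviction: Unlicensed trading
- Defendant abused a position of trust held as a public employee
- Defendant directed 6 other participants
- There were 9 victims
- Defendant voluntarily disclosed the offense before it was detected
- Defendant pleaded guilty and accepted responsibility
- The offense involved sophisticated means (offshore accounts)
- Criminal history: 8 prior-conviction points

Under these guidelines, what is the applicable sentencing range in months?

Base offense level for unlicensed trading: 17.
§1 applies: 17 + 1 = 18.
§2 applies: 18 + 4 = 22.
§4 applies: 22 − 1 = 21.
§5 applies: 21 − 2 = 19.
§6 applies (level before this adjustment is 19 ≥ 16, so +4): 19 + 4 = 23.
§7 applies (level before this adjustment is 23 ≥ 14, so +4): 23 + 4 = 27.
Final offense level: 27.
Criminal history: 8 prior points → Category Moderate (8+).
Level 27 falls in the 25-27 band.
Grid: Level 25-27 × Category Moderate = 71-75 months.

71-75 months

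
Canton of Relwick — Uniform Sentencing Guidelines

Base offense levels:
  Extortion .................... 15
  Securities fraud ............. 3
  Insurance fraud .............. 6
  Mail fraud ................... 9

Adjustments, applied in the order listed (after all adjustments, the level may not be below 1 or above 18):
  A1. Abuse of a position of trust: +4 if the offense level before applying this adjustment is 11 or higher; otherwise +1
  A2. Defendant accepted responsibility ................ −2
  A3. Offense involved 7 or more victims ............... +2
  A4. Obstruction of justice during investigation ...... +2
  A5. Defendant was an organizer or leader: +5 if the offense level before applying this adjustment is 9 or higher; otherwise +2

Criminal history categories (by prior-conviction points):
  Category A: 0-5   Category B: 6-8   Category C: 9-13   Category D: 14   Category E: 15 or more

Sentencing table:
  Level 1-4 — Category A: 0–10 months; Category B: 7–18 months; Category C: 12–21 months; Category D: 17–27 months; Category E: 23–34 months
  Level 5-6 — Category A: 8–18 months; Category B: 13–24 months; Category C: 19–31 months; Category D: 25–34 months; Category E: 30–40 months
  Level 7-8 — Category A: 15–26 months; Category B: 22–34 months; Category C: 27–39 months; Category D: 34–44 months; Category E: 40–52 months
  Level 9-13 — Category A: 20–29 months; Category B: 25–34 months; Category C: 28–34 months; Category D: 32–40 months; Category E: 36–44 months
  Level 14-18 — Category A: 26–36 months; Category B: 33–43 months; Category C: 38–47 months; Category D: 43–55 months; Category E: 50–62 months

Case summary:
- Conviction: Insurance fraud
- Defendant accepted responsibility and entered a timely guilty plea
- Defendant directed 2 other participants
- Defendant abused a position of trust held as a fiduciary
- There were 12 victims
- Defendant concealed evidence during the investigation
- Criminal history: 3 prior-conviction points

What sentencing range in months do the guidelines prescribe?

26-36 months

Base offense level for insurance fraud: 6.
A1 applies (level before this adjustment is 6 < 11, so +1): 6 + 1 = 7.
A2 applies: 7 − 2 = 5.
A3 applies: 5 + 2 = 7.
A4 applies: 7 + 2 = 9.
A5 applies (level before this adjustment is 9 ≥ 9, so +5): 9 + 5 = 14.
Final offense level: 14.
Criminal history: 3 prior points → Category A (0-5).
Level 14 falls in the 14-18 band.
Grid: Level 14-18 × Category A = 26-36 months.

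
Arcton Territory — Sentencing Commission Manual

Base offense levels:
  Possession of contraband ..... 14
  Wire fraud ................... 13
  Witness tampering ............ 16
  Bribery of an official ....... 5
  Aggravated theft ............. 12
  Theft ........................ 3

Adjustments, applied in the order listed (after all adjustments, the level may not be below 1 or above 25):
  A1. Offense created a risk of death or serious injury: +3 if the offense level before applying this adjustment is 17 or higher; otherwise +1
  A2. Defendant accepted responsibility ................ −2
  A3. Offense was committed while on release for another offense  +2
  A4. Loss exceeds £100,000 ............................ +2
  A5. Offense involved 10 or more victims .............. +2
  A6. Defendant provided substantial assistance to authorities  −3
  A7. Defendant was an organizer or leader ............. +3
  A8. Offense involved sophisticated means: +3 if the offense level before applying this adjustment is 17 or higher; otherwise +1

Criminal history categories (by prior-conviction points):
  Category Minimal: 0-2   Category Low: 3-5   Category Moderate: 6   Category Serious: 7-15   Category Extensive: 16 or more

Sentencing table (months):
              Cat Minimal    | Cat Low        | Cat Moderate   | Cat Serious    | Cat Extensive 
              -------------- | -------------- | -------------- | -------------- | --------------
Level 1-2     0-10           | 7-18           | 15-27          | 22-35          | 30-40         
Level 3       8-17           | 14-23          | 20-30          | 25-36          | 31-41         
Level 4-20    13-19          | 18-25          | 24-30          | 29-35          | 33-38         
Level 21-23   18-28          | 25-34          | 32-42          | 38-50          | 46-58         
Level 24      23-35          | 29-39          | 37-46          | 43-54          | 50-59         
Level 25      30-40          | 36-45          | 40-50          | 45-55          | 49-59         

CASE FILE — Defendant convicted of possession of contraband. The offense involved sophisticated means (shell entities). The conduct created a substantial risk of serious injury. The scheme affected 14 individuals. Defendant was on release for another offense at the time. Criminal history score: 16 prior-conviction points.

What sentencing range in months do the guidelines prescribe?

Base offense level for possession of contraband: 14.
A1 applies (level before this adjustment is 14 < 17, so +1): 14 + 1 = 15.
A2 does not apply.
A3 applies: 15 + 2 = 17.
A4 does not apply.
A5 applies: 17 + 2 = 19.
A7 does not apply.
A8 applies (level before this adjustment is 19 ≥ 17, so +3): 19 + 3 = 22.
Final offense level: 22.
Criminal history: 16 prior points → Category Extensive (16+).
Level 22 falls in the 21-23 band.
Grid: Level 21-23 × Category Extensive = 46-58 months.

46-58 months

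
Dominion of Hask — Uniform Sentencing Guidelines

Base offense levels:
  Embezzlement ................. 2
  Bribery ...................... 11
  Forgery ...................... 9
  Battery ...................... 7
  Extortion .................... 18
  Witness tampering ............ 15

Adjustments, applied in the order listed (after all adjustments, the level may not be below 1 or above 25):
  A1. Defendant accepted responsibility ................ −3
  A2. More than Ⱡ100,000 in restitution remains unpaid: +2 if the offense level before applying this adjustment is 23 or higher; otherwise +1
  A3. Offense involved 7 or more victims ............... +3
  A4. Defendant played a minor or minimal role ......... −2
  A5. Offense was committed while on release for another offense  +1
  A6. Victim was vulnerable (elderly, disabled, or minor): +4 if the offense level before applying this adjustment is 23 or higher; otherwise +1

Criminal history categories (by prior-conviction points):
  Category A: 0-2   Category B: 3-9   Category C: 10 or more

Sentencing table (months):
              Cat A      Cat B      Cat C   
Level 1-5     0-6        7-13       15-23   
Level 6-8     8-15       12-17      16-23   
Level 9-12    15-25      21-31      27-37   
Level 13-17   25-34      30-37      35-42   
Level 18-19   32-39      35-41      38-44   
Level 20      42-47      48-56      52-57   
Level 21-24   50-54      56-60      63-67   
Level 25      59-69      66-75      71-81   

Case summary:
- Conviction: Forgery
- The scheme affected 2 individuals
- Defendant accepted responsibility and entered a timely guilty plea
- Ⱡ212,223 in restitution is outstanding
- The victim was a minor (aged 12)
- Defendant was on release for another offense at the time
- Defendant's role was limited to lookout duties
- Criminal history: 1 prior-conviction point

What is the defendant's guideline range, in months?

8-15 months

Base offense level for forgery: 9.
A1 applies: 9 − 3 = 6.
A2 applies (level before this adjustment is 6 < 23, so +1): 6 + 1 = 7.
A4 applies: 7 − 2 = 5.
A5 applies: 5 + 1 = 6.
A6 applies (level before this adjustment is 6 < 23, so +1): 6 + 1 = 7.
Final offense level: 7.
Criminal history: 1 prior point → Category A (0-2).
Level 7 falls in the 6-8 band.
Grid: Level 6-8 × Category A = 8-15 months.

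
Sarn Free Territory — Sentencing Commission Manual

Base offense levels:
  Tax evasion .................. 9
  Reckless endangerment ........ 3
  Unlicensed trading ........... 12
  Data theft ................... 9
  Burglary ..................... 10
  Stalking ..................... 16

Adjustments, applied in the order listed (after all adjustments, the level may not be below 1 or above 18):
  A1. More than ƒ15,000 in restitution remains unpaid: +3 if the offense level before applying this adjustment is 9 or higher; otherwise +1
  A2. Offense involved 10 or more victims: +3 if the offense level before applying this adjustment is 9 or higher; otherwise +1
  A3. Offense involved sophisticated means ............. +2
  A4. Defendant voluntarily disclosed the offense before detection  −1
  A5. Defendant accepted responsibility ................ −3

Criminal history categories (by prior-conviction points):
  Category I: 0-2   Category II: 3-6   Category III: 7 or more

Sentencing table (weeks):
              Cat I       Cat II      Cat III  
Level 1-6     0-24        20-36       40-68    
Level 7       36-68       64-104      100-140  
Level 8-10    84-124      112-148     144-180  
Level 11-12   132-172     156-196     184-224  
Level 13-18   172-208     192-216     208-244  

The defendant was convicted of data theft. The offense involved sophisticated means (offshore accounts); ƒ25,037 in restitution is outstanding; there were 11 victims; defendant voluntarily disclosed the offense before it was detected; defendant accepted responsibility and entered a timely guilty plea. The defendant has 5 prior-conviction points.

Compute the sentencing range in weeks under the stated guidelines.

Base offense level for data theft: 9.
A1 applies (level before this adjustment is 9 ≥ 9, so +3): 9 + 3 = 12.
A2 applies (level before this adjustment is 12 ≥ 9, so +3): 12 + 3 = 15.
A3 applies: 15 + 2 = 17.
A4 applies: 17 − 1 = 16.
A5 applies: 16 − 3 = 13.
Final offense level: 13.
Criminal history: 5 prior points → Category II (3-6).
Level 13 falls in the 13-18 band.
Grid: Level 13-18 × Category II = 192-216 weeks.

192-216 weeks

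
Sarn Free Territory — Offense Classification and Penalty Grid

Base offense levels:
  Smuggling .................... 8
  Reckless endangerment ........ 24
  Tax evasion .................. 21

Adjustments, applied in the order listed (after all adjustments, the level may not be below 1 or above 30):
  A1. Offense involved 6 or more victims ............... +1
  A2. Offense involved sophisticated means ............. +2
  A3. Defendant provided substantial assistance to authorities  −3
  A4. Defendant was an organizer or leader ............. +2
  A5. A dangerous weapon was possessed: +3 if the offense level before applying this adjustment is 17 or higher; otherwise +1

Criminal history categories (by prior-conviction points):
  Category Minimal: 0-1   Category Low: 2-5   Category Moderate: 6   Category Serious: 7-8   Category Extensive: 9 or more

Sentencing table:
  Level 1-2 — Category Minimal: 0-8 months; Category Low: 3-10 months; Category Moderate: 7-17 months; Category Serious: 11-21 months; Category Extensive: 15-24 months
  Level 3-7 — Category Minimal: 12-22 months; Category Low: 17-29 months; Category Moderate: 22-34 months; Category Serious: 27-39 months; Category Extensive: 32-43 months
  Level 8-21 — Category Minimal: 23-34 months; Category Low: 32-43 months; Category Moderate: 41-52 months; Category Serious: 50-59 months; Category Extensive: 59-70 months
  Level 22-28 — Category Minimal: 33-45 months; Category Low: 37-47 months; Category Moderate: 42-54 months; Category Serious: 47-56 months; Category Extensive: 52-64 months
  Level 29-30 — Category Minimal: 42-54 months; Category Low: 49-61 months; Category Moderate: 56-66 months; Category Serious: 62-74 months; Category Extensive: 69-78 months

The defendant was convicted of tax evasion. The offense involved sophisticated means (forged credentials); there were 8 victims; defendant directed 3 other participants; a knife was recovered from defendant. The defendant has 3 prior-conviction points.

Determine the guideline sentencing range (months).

49-61 months

Base offense level for tax evasion: 21.
A1 applies: 21 + 1 = 22.
A2 applies: 22 + 2 = 24.
A3 does not apply.
A4 applies: 24 + 2 = 26.
A5 applies (level before this adjustment is 26 ≥ 17, so +3): 26 + 3 = 29.
Final offense level: 29.
Criminal history: 3 prior points → Category Low (2-5).
Level 29 falls in the 29-30 band.
Grid: Level 29-30 × Category Low = 49-61 months.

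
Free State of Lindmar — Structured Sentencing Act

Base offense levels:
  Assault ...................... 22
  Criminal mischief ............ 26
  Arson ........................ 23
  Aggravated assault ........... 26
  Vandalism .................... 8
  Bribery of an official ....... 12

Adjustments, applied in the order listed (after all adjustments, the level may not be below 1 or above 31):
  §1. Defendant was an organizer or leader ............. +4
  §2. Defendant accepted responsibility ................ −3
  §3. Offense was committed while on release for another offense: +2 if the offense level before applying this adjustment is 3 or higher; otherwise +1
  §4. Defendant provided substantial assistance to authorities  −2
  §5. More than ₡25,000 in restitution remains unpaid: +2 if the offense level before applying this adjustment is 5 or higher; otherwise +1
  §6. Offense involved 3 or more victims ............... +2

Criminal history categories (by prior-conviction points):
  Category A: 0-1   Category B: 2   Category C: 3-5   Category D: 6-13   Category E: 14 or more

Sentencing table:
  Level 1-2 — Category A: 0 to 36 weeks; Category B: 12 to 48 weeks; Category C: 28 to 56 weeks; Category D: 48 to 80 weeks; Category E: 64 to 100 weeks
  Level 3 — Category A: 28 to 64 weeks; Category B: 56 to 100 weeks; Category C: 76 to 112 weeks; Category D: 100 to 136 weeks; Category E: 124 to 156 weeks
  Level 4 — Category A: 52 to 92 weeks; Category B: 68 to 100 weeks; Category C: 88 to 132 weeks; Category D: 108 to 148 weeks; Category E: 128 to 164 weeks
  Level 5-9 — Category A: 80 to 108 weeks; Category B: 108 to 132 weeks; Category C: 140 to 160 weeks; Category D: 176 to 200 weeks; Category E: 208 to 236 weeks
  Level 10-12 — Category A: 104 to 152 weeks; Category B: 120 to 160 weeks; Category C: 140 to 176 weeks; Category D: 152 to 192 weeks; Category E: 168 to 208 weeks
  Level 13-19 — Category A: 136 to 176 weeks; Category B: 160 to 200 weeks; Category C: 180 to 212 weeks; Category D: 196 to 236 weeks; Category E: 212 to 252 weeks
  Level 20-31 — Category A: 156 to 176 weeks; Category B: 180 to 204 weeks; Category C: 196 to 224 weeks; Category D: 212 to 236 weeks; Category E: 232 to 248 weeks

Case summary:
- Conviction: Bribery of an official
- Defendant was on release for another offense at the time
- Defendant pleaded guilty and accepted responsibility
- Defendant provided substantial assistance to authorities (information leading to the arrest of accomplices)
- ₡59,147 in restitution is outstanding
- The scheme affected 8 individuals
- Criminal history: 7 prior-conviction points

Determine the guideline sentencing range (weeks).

Base offense level for bribery of an official: 12.
§2 applies: 12 − 3 = 9.
§3 applies (level before this adjustment is 9 ≥ 3, so +2): 9 + 2 = 11.
§4 applies: 11 − 2 = 9.
§5 applies (level before this adjustment is 9 ≥ 5, so +2): 9 + 2 = 11.
§6 applies: 11 + 2 = 13.
Final offense level: 13.
Criminal history: 7 prior points → Category D (6-13).
Level 13 falls in the 13-19 band.
Grid: Level 13-19 × Category D = 196-236 weeks.

196-236 weeks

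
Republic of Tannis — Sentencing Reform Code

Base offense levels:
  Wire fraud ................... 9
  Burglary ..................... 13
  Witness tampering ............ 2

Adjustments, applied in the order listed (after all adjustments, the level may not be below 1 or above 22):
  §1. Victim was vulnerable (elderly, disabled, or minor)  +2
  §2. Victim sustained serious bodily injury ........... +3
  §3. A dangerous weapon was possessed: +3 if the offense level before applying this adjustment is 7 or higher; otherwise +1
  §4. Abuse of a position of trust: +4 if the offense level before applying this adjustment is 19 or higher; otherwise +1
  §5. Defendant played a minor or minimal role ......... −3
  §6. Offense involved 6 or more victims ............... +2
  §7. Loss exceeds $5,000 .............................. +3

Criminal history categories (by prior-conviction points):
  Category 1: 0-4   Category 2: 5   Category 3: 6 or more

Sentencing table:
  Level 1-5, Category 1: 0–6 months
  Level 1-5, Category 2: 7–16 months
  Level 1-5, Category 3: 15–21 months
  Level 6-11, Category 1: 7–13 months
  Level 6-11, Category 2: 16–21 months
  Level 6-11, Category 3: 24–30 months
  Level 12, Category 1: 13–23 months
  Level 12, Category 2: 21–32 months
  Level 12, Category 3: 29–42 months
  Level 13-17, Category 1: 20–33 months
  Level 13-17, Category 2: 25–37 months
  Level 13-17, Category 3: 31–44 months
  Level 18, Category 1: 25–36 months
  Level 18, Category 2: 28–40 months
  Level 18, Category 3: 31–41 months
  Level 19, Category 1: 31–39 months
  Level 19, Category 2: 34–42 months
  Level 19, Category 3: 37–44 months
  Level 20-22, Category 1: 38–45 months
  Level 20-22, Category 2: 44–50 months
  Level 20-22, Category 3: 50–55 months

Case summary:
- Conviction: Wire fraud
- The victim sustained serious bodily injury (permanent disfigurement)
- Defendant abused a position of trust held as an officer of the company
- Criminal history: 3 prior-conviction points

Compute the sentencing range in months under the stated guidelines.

Base offense level for wire fraud: 9.
§1 does not apply.
§2 applies: 9 + 3 = 12.
§3 does not apply.
§4 applies (level before this adjustment is 12 < 19, so +1): 12 + 1 = 13.
§6 does not apply.
§7 does not apply.
Final offense level: 13.
Criminal history: 3 prior points → Category 1 (0-4).
Level 13 falls in the 13-17 band.
Grid: Level 13-17 × Category 1 = 20-33 months.

20-33 months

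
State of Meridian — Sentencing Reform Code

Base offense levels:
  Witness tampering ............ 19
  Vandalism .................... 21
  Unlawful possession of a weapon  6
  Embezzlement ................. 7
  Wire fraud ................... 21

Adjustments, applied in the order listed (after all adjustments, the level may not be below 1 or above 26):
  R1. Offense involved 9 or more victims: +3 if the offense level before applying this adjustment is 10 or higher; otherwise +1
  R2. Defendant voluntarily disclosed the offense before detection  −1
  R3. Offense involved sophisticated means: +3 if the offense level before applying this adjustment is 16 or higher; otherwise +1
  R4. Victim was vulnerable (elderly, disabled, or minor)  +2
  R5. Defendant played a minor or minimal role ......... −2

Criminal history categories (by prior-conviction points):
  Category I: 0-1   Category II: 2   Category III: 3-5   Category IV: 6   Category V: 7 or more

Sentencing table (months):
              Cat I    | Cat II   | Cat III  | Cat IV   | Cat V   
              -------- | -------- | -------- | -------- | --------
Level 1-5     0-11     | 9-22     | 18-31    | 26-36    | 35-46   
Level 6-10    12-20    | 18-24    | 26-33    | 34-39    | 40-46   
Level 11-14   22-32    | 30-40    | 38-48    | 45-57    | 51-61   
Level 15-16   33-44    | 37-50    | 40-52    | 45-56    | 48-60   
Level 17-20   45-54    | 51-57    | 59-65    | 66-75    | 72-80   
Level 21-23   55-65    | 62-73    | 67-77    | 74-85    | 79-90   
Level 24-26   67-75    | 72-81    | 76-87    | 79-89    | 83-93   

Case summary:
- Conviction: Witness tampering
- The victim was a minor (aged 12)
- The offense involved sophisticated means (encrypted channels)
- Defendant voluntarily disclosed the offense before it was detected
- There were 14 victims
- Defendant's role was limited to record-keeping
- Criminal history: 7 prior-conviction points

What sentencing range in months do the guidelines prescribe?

83-93 months

Base offense level for witness tampering: 19.
R1 applies (level before this adjustment is 19 ≥ 10, so +3): 19 + 3 = 22.
R2 applies: 22 − 1 = 21.
R3 applies (level before this adjustment is 21 ≥ 16, so +3): 21 + 3 = 24.
R4 applies: 24 + 2 = 26.
R5 applies: 26 − 2 = 24.
Final offense level: 24.
Criminal history: 7 prior points → Category V (7+).
Level 24 falls in the 24-26 band.
Grid: Level 24-26 × Category V = 83-93 months.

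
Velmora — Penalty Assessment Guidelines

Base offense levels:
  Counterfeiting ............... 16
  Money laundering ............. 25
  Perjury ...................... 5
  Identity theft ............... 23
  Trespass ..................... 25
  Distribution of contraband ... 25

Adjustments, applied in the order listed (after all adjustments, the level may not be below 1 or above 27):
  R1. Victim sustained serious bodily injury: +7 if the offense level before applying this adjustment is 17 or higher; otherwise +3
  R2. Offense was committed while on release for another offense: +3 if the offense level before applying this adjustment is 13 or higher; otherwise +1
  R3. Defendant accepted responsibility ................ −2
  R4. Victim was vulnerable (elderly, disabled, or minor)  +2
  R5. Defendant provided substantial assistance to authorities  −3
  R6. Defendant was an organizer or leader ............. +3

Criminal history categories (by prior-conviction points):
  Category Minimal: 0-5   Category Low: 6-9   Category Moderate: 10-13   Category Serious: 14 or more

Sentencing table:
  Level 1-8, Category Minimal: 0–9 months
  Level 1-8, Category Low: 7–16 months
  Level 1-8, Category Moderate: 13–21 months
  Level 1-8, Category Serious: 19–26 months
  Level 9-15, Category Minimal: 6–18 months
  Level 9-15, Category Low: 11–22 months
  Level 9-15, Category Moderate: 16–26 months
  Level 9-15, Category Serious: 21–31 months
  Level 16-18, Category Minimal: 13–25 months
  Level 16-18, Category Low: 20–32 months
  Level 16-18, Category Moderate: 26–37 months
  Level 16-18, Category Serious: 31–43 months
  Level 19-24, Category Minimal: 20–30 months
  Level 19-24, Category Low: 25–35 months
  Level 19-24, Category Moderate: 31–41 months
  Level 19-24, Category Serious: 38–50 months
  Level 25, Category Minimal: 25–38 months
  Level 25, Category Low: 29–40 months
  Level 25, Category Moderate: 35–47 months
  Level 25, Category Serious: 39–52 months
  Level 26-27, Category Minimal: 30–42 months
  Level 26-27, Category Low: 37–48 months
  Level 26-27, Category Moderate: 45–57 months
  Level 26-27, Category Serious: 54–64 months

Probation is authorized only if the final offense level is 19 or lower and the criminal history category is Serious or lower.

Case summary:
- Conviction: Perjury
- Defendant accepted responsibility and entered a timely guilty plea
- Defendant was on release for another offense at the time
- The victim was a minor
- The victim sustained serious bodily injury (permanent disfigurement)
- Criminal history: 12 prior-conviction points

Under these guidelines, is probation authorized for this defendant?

Base offense level for perjury: 5.
R1 applies (level before this adjustment is 5 < 17, so +3): 5 + 3 = 8.
R2 applies (level before this adjustment is 8 < 13, so +1): 8 + 1 = 9.
R3 applies: 9 − 2 = 7.
R4 applies: 7 + 2 = 9.
R5 does not apply.
Final offense level: 9.
Criminal history: 12 prior points → Category Moderate (10-13).
Level 9 falls in the 9-15 band.
Grid: Level 9-15 × Category Moderate = 16-26 months.
Probation check: level 9 ≤ 19 and category Moderate ≤ Serious → eligible.

Yes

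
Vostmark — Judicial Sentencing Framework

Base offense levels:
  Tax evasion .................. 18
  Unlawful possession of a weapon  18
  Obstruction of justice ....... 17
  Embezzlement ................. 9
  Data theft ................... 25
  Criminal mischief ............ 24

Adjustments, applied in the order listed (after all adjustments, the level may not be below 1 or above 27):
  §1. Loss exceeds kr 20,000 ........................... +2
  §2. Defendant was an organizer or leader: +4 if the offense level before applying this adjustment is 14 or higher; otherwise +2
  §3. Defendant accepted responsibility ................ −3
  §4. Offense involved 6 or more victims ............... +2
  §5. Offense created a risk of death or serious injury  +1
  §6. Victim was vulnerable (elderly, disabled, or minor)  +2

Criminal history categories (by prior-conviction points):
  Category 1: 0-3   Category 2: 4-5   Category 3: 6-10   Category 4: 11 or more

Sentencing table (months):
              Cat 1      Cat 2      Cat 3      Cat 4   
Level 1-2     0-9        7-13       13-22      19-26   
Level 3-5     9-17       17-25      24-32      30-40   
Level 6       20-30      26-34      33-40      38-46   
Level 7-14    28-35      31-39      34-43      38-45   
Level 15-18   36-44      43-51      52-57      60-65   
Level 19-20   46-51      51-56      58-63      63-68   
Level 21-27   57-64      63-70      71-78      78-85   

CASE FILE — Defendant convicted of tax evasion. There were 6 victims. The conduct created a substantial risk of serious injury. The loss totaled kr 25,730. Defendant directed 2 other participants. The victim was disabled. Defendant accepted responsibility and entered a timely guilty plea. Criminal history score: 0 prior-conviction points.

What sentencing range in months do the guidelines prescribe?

Base offense level for tax evasion: 18.
§1 applies: 18 + 2 = 20.
§2 applies (level before this adjustment is 20 ≥ 14, so +4): 20 + 4 = 24.
§3 applies: 24 − 3 = 21.
§4 applies: 21 + 2 = 23.
§5 applies: 23 + 1 = 24.
§6 applies: 24 + 2 = 26.
Final offense level: 26.
Criminal history: 0 prior points → Category 1 (0-3).
Level 26 falls in the 21-27 band.
Grid: Level 21-27 × Category 1 = 57-64 months.

57-64 months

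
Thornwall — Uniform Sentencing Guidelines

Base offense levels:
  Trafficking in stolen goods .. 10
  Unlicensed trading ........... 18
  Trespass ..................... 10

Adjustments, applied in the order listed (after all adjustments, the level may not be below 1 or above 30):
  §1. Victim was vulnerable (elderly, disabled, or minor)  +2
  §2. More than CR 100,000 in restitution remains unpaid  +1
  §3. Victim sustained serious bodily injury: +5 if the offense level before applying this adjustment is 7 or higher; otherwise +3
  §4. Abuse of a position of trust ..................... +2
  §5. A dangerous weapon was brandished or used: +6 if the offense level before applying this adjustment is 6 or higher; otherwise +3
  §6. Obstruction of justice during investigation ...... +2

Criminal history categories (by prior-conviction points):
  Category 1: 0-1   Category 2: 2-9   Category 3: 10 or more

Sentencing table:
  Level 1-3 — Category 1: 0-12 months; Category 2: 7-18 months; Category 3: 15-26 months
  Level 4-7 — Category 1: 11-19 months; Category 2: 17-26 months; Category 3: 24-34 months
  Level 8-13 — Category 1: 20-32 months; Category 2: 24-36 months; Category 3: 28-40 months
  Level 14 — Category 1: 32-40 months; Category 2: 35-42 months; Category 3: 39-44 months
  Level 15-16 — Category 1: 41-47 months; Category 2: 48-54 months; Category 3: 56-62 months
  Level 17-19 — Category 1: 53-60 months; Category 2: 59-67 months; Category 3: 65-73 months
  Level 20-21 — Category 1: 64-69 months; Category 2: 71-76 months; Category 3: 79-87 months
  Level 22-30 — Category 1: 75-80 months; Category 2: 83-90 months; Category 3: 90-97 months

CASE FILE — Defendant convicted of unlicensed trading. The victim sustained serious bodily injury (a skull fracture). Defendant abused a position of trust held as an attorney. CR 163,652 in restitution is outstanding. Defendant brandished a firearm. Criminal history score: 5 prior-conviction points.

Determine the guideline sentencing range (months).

83-90 months

Base offense level for unlicensed trading: 18.
§2 applies: 18 + 1 = 19.
§3 applies (level before this adjustment is 19 ≥ 7, so +5): 19 + 5 = 24.
§4 applies: 24 + 2 = 26.
§5 applies (level before this adjustment is 26 ≥ 6, so +6): 26 + 6 = 32.
Level 32 exceeds the maximum of 30; capped at 30.
Final offense level: 30.
Criminal history: 5 prior points → Category 2 (2-9).
Level 30 falls in the 22-30 band.
Grid: Level 22-30 × Category 2 = 83-90 months.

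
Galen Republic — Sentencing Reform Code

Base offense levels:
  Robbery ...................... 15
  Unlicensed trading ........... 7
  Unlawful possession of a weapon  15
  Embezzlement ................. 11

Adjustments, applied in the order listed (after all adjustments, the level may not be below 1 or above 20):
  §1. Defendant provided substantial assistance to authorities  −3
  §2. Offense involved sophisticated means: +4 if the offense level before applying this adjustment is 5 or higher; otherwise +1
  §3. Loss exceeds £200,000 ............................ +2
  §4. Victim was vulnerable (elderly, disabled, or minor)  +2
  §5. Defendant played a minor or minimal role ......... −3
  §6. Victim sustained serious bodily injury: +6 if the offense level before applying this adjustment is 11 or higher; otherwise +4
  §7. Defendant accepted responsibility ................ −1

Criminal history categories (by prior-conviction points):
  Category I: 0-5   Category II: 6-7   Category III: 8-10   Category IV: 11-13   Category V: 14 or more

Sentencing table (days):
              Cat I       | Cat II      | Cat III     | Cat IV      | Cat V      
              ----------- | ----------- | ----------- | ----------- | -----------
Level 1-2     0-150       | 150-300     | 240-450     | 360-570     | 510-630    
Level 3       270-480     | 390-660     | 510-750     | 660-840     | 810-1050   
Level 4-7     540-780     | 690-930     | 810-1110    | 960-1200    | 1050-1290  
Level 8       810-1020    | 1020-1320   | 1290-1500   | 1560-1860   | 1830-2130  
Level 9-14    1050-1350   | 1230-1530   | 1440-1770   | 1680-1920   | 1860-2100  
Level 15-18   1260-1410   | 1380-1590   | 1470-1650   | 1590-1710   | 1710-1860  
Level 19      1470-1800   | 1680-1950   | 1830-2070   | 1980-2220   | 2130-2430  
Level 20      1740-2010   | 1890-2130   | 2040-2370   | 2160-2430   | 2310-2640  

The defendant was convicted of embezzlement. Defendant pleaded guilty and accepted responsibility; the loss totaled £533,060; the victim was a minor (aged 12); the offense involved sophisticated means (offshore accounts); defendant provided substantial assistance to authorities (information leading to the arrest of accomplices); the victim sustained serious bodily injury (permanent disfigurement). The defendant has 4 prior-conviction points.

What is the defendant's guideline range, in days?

Base offense level for embezzlement: 11.
§1 applies: 11 − 3 = 8.
§2 applies (level before this adjustment is 8 ≥ 5, so +4): 8 + 4 = 12.
§3 applies: 12 + 2 = 14.
§4 applies: 14 + 2 = 16.
§6 applies (level before this adjustment is 16 ≥ 11, so +6): 16 + 6 = 22.
§7 applies: 22 − 1 = 21.
Level 21 exceeds the maximum of 20; capped at 20.
Final offense level: 20.
Criminal history: 4 prior points → Category I (0-5).
Level 20 falls in the 20 band.
Grid: Level 20 × Category I = 1740-2010 days.

1740-2010 days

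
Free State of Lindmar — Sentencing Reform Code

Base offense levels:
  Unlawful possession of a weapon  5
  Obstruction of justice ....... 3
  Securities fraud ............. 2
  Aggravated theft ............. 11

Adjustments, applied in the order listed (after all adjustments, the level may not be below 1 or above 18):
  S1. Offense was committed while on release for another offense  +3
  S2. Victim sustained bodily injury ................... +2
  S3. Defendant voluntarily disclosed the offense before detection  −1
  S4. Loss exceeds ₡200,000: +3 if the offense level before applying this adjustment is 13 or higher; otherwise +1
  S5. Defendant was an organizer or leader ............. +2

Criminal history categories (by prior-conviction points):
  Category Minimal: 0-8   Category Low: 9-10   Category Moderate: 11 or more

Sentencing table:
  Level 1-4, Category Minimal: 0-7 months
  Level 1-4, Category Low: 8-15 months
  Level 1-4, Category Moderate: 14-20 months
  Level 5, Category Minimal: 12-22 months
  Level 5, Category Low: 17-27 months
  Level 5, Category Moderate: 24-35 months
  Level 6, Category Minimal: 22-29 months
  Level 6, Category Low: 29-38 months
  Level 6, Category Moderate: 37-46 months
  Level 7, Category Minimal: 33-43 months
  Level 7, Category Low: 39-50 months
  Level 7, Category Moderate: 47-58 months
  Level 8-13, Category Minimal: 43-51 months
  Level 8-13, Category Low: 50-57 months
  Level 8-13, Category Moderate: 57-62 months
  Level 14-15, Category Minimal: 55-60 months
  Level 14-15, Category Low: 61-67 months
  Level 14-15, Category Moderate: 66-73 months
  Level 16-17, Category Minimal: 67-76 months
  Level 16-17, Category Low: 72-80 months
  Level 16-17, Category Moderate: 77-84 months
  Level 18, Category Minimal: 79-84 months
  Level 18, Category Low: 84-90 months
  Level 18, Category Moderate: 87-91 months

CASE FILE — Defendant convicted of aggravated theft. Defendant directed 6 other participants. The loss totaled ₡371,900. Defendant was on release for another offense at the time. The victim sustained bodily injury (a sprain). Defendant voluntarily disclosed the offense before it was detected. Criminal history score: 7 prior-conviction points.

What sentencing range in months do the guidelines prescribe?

Base offense level for aggravated theft: 11.
S1 applies: 11 + 3 = 14.
S2 applies: 14 + 2 = 16.
S3 applies: 16 − 1 = 15.
S4 applies (level before this adjustment is 15 ≥ 13, so +3): 15 + 3 = 18.
S5 applies: 18 + 2 = 20.
Level 20 exceeds the maximum of 18; capped at 18.
Final offense level: 18.
Criminal history: 7 prior points → Category Minimal (0-8).
Level 18 falls in the 18 band.
Grid: Level 18 × Category Minimal = 79-84 months.

79-84 months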